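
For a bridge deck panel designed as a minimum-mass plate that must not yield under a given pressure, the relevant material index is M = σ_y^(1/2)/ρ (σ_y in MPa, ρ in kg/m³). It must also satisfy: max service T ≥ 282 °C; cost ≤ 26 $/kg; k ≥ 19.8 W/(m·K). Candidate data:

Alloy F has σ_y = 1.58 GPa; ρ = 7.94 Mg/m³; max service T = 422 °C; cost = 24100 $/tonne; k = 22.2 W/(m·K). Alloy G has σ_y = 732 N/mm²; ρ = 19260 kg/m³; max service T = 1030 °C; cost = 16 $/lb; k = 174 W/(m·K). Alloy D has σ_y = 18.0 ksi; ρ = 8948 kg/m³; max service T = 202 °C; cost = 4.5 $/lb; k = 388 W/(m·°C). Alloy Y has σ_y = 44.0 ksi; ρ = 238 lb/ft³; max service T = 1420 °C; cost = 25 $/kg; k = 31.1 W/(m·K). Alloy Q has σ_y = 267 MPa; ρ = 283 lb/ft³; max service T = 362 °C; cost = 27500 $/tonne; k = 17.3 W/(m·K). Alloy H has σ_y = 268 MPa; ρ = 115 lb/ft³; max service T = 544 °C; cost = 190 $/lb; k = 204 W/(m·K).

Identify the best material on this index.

alloy F

Screen on constraints: max service T ≥ 282 °C; cost ≤ 26 $/kg; k ≥ 19.8 W/(m·K). Survivors: alloy F, alloy Y.
In SI units:
  alloy F: σ_y = 1580 MPa, ρ = 7940 kg/m³
  alloy Y: σ_y = 303.4 MPa, ρ = 3812 kg/m³
  alloy F: M = 5.01×10⁻³
  alloy Y: M = 4.57×10⁻³
The maximum is for alloy F.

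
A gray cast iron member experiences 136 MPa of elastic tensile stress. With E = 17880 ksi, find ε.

E = 17880 ksi = 123.3 GPa = 123300 MPa.
ε = σ/E = 136 / 123300 = 1.10×10⁻³.

1.10×10⁻³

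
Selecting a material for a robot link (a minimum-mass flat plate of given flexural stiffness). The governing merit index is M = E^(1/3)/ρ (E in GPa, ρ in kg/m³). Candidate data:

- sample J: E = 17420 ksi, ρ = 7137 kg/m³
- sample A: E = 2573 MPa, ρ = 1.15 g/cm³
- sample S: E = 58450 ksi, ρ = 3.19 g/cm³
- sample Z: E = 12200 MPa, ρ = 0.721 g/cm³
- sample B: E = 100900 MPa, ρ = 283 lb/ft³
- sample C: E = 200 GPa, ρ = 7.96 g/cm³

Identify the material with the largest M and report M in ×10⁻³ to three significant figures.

sample Z, M = 3.19×10⁻³

Normalizing units and computing the index:
  sample J: E = 120.1 GPa, ρ = 7137 kg/m³
  sample A: E = 2.573 GPa, ρ = 1150 kg/m³
  sample S: E = 403.0 GPa, ρ = 3190 kg/m³
  sample Z: E = 12.20 GPa, ρ = 721.0 kg/m³
  sample B: E = 100.9 GPa, ρ = 4533 kg/m³
  sample C: E = 200.0 GPa, ρ = 7960 kg/m³
  sample Z: M = 3.19×10⁻³
  sample S: M = 2.32×10⁻³
  sample A: M = 1.19×10⁻³
  sample B: M = 1.03×10⁻³
  sample C: M = 0.735×10⁻³
  sample J: M = 0.691×10⁻³
Sample Z has the largest M.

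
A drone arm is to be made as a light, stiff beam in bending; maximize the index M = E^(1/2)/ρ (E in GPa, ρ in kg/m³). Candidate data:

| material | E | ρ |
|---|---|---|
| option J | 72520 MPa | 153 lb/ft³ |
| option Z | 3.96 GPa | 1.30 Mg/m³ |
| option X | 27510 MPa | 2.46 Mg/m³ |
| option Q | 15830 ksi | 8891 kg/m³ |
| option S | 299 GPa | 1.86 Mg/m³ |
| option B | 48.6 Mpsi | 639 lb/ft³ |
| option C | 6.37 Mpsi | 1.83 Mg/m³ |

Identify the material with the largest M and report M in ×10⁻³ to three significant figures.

Normalizing units and computing the index:
  option J: E = 72.52 GPa, ρ = 2451 kg/m³
  option Z: E = 3.960 GPa, ρ = 1300 kg/m³
  option X: E = 27.51 GPa, ρ = 2460 kg/m³
  option Q: E = 109.1 GPa, ρ = 8891 kg/m³
  option S: E = 299.0 GPa, ρ = 1860 kg/m³
  option B: E = 335.1 GPa, ρ = 10240 kg/m³
  option C: E = 43.92 GPa, ρ = 1830 kg/m³
  option S: M = 9.30×10⁻³
  option C: M = 3.62×10⁻³
  option J: M = 3.47×10⁻³
  option X: M = 2.13×10⁻³
  option B: M = 1.79×10⁻³
  option Z: M = 1.53×10⁻³
  option Q: M = 1.18×10⁻³
The maximum is for option S.

option S, M = 9.30×10⁻³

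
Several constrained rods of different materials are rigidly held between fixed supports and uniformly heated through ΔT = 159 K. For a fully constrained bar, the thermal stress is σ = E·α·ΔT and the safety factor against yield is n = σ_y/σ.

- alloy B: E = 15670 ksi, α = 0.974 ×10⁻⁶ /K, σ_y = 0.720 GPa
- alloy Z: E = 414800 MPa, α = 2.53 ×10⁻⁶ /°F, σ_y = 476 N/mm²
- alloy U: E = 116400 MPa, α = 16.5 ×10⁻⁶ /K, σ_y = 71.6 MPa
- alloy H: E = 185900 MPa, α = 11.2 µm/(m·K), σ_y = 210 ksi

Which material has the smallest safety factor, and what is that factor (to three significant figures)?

Converting E to GPa, α to ×10⁻⁶/K, σ_y to MPa, then σ and n for each:
  alloy B: E = 108.0, α = 0.974, σ_y = 720.0 → σ = 16.7 MPa, n = 43.0
  alloy Z: E = 414.8, α = 4.55, σ_y = 476.0 → σ = 300 MPa, n = 1.58
  alloy U: E = 116.4, α = 16.5, σ_y = 71.60 → σ = 305 MPa, n = 0.234
  alloy H: E = 185.9, α = 11.2, σ_y = 1448 → σ = 331 MPa, n = 4.37
Smallest n: alloy U with n = 0.234.

alloy U, n = 0.234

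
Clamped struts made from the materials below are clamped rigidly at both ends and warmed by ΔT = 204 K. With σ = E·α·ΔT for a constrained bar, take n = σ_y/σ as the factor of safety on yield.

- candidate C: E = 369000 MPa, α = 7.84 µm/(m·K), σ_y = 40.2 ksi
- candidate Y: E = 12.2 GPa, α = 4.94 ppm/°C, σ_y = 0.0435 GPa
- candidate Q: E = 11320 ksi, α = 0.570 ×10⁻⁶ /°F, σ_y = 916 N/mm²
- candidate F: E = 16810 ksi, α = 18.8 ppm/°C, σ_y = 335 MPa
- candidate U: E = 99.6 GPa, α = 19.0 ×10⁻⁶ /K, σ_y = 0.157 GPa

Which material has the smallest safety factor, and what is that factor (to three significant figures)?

candidate U, n = 0.407

Per material, after unit conversion:
  candidate C: E = 369.0, α = 7.84, σ_y = 277.2 → σ = 590 MPa, n = 0.470
  candidate Y: E = 12.20, α = 4.94, σ_y = 43.50 → σ = 12.3 MPa, n = 3.54
  candidate Q: E = 78.05, α = 1.03, σ_y = 916.0 → σ = 16.3 MPa, n = 56.1
  candidate F: E = 115.9, α = 18.8, σ_y = 335.0 → σ = 445 MPa, n = 0.754
  candidate U: E = 99.60, α = 19.0, σ_y = 157.0 → σ = 386 MPa, n = 0.407
Candidate U has the lowest safety factor, n = 0.407.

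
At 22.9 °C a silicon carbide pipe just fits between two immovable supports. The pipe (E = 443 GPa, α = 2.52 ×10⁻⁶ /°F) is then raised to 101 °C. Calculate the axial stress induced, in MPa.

157 MPa

α = 2.52×10⁻⁶/°F × 9/5 = 4.54×10⁻⁶/K.
ΔT = 78.10 K. Constrained thermal stress σ = E·α·ΔT = 443.0×10³ MPa × 4.54×10⁻⁶ × 78.10 = 157 MPa (compressive).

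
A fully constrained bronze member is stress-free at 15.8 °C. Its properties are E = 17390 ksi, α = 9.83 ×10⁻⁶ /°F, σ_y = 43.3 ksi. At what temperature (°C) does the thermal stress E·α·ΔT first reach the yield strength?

E = 17390 ksi = 119.9 GPa.
α = 9.83×10⁻⁶/°F × 9/5 = 17.7×10⁻⁶/K.
σ_y = 43.3 ksi = 298.5 MPa.
E·α·ΔT = 298.5 MPa ⇒ ΔT = 298.5 / (119.9×10³ × 17.7×10⁻⁶) = 140.7 K.
T = 15.8 + 140.7 = 156.5 °C.

157 °C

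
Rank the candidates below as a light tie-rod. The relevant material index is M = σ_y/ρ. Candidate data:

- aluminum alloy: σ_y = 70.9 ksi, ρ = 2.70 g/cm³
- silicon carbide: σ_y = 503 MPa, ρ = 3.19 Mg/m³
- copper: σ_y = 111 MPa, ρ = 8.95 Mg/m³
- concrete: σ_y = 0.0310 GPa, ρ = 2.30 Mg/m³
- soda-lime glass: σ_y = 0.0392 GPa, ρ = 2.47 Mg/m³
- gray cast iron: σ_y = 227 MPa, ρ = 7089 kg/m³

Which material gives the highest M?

aluminum alloy

Convert each candidate to consistent units, then evaluate M:
  aluminum alloy: σ_y = 488.8 MPa, ρ = 2700 kg/m³
  silicon carbide: σ_y = 503.0 MPa, ρ = 3190 kg/m³
  copper: σ_y = 111.0 MPa, ρ = 8950 kg/m³
  concrete: σ_y = 31.00 MPa, ρ = 2300 kg/m³
  soda-lime glass: σ_y = 39.20 MPa, ρ = 2470 kg/m³
  gray cast iron: σ_y = 227.0 MPa, ρ = 7089 kg/m³
  aluminum alloy: M = 181 kN·m/kg
  silicon carbide: M = 158 kN·m/kg
  gray cast iron: M = 32.0 kN·m/kg
  soda-lime glass: M = 15.9 kN·m/kg
  concrete: M = 13.5 kN·m/kg
  copper: M = 12.4 kN·m/kg
Aluminum alloy has the largest M.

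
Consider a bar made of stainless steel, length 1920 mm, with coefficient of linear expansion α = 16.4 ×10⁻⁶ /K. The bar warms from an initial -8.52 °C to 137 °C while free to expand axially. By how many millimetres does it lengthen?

ΔT = 137 − (-8.52) = 145.5 K.
ΔL = α·L₀·ΔT = 16.4×10⁻⁶ × 1920 mm × 145.5 K = 4.58 mm.

4.58 mm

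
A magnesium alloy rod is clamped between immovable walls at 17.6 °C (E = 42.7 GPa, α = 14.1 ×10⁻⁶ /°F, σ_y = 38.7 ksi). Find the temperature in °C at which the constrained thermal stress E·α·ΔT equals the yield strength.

α = 14.1×10⁻⁶/°F × 9/5 = 25.4×10⁻⁶/K.
σ_y = 38.7 ksi = 266.8 MPa.
E·α·ΔT = 266.8 MPa ⇒ ΔT = 266.8 / (42.70×10³ × 25.4×10⁻⁶) = 246.2 K.
T = 17.6 + 246.2 = 263.8 °C.

264 °C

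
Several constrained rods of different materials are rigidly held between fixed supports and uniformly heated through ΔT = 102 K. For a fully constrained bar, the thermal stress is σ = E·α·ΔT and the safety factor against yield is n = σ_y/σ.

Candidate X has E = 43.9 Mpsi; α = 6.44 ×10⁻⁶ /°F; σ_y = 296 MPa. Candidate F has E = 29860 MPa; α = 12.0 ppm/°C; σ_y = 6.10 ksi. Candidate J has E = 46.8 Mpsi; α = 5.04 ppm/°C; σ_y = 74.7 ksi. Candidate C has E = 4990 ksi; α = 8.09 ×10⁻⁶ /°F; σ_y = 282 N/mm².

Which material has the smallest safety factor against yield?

Converting E to GPa, α to ×10⁻⁶/K, σ_y to MPa, then σ and n for each:
  candidate X: E = 302.7, α = 11.6, σ_y = 296.0 → σ = 358 MPa, n = 0.827
  candidate F: E = 29.86, α = 12.0, σ_y = 42.06 → σ = 36.5 MPa, n = 1.15
  candidate J: E = 322.7, α = 5.04, σ_y = 515.0 → σ = 166 MPa, n = 3.10
  candidate C: E = 34.40, α = 14.6, σ_y = 282.0 → σ = 51.1 MPa, n = 5.52
The minimum is candidate X at n = 0.827.

candidate X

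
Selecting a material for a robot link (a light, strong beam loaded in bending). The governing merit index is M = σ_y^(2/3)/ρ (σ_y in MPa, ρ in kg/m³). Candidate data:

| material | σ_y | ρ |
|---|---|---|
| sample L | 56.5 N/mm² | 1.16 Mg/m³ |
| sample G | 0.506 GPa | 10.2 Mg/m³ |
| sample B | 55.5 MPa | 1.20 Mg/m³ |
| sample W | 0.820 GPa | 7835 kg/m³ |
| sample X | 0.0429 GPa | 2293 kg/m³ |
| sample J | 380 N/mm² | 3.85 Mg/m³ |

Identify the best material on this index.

In SI units:
  sample L: σ_y = 56.50 MPa, ρ = 1160 kg/m³
  sample G: σ_y = 506.0 MPa, ρ = 10200 kg/m³
  sample B: σ_y = 55.50 MPa, ρ = 1200 kg/m³
  sample W: σ_y = 820.0 MPa, ρ = 7835 kg/m³
  sample X: σ_y = 42.90 MPa, ρ = 2293 kg/m³
  sample J: σ_y = 380.0 MPa, ρ = 3850 kg/m³
  sample J: M = 13.6×10⁻³
  sample L: M = 12.7×10⁻³
  sample B: M = 12.1×10⁻³
  sample W: M = 11.2×10⁻³
  sample G: M = 6.23×10⁻³
  sample X: M = 5.34×10⁻³
Sample J has the largest M.

sample J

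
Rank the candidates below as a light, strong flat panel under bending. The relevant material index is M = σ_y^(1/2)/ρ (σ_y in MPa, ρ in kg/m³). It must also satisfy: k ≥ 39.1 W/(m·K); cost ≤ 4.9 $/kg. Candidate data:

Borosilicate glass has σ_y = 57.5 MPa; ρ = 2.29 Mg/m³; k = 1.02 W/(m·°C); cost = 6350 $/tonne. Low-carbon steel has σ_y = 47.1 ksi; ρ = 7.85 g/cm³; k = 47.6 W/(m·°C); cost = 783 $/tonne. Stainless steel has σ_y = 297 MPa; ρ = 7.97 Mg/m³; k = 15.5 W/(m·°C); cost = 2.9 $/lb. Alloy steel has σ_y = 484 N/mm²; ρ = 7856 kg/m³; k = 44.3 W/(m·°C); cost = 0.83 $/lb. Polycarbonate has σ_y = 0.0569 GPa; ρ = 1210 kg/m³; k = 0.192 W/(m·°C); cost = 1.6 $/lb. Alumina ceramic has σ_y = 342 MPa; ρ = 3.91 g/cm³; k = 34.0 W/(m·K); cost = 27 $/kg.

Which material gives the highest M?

Screen on constraints: k ≥ 39.1 W/(m·K); cost ≤ 4.9 $/kg. Survivors: low-carbon steel, alloy steel.
After converting to SI:
  low-carbon steel: σ_y = 324.7 MPa, ρ = 7850 kg/m³
  alloy steel: σ_y = 484.0 MPa, ρ = 7856 kg/m³
  alloy steel: M = 2.80×10⁻³
  low-carbon steel: M = 2.30×10⁻³
Alloy steel has the largest M.

alloy steel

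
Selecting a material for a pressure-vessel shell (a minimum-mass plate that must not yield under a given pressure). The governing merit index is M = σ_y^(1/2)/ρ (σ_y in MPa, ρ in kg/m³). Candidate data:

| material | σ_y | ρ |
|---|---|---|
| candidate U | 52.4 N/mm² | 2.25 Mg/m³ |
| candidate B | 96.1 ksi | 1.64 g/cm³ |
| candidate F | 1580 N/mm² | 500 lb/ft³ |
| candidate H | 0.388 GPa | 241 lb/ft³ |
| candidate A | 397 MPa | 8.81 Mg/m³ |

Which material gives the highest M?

Convert each candidate to consistent units, then evaluate M:
  candidate U: σ_y = 52.40 MPa, ρ = 2250 kg/m³
  candidate B: σ_y = 662.6 MPa, ρ = 1640 kg/m³
  candidate F: σ_y = 1580 MPa, ρ = 8009 kg/m³
  candidate H: σ_y = 388.0 MPa, ρ = 3860 kg/m³
  candidate A: σ_y = 397.0 MPa, ρ = 8810 kg/m³
  candidate B: M = 15.7×10⁻³
  candidate H: M = 5.10×10⁻³
  candidate F: M = 4.96×10⁻³
  candidate U: M = 3.22×10⁻³
  candidate A: M = 2.26×10⁻³
Candidate B has the largest M.

candidate B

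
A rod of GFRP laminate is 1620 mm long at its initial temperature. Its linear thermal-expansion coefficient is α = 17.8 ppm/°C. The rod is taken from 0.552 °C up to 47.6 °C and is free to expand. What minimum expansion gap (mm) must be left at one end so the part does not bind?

ΔT = 47.6 − 0.552 = 47.05 K.
ΔL = α·L₀·ΔT = 17.8×10⁻⁶ × 1620 mm × 47.05 K = 1.36 mm.

1.36 mm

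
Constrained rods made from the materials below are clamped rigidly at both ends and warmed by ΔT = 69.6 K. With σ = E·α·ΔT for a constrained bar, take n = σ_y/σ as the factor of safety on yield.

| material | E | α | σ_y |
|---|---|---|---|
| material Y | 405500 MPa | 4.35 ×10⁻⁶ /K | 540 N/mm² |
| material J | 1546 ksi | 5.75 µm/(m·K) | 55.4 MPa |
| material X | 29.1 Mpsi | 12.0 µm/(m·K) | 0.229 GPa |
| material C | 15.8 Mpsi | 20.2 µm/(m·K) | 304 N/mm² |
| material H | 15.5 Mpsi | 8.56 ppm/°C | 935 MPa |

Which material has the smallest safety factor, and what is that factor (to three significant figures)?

With everything in SI (GPa, ×10⁻⁶/K, MPa):
  material Y: E = 405.5, α = 4.35, σ_y = 540.0 → σ = 123 MPa, n = 4.40
  material J: E = 10.66, α = 5.75, σ_y = 55.40 → σ = 4.27 MPa, n = 13.0
  material X: E = 200.6, α = 12.0, σ_y = 229.0 → σ = 168 MPa, n = 1.37
  material C: E = 108.9, α = 20.2, σ_y = 304.0 → σ = 153 MPa, n = 1.98
  material H: E = 106.9, α = 8.56, σ_y = 935.0 → σ = 63.7 MPa, n = 14.7
Smallest n: material X with n = 1.37.

material X, n = 1.37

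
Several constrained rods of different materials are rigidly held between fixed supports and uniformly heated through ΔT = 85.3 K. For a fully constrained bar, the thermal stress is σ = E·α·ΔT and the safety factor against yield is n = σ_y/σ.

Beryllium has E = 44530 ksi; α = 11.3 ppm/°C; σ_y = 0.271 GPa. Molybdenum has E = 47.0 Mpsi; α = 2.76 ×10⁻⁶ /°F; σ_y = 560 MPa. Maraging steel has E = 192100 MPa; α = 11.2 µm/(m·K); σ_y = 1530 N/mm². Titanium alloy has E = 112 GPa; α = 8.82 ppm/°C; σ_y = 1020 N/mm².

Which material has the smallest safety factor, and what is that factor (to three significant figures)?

In consistent units (E in GPa, α in ×10⁻⁶/K, σ_y in MPa):
  beryllium: E = 307.0, α = 11.3, σ_y = 271.0 → σ = 296 MPa, n = 0.916
  molybdenum: E = 324.1, α = 4.97, σ_y = 560.0 → σ = 137 MPa, n = 4.08
  maraging steel: E = 192.1, α = 11.2, σ_y = 1530 → σ = 184 MPa, n = 8.34
  titanium alloy: E = 112.0, α = 8.82, σ_y = 1020 → σ = 84.3 MPa, n = 12.1
The minimum is beryllium at n = 0.916.

beryllium, n = 0.916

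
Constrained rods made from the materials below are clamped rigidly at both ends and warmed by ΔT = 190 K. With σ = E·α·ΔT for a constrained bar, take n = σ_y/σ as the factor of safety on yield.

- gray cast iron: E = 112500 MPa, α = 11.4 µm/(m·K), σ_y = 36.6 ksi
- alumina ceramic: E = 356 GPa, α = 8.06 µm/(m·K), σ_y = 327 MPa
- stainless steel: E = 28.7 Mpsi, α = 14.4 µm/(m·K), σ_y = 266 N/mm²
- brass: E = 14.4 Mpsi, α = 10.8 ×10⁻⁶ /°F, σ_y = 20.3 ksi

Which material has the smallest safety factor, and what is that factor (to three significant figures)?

Converting E to GPa, α to ×10⁻⁶/K, σ_y to MPa, then σ and n for each:
  gray cast iron: E = 112.5, α = 11.4, σ_y = 252.3 → σ = 244 MPa, n = 1.04
  alumina ceramic: E = 356.0, α = 8.06, σ_y = 327.0 → σ = 545 MPa, n = 0.600
  stainless steel: E = 197.9, α = 14.4, σ_y = 266.0 → σ = 541 MPa, n = 0.491
  brass: E = 99.28, α = 19.4, σ_y = 140.0 → σ = 367 MPa, n = 0.382
Smallest n: brass with n = 0.382.

brass, n = 0.382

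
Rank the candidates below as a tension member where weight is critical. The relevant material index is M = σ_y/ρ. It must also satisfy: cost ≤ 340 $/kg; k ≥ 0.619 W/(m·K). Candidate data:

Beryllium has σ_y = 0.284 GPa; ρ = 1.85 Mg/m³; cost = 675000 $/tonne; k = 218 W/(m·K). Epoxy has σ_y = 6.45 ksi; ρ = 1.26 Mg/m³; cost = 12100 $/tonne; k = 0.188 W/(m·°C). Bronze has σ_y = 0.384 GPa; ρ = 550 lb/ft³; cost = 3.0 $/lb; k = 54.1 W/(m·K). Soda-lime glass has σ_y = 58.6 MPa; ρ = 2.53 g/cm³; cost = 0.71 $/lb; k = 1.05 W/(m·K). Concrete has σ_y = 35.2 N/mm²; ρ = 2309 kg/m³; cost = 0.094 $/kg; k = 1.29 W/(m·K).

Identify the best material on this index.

Screen on constraints: cost ≤ 340 $/kg; k ≥ 0.619 W/(m·K). Survivors: bronze, soda-lime glass, concrete.
Convert each candidate to consistent units, then evaluate M:
  bronze: σ_y = 384.0 MPa, ρ = 8810 kg/m³
  soda-lime glass: σ_y = 58.60 MPa, ρ = 2530 kg/m³
  concrete: σ_y = 35.20 MPa, ρ = 2309 kg/m³
  bronze: M = 43.6 kN·m/kg
  soda-lime glass: M = 23.2 kN·m/kg
  concrete: M = 15.2 kN·m/kg
Bronze has the largest M.

bronze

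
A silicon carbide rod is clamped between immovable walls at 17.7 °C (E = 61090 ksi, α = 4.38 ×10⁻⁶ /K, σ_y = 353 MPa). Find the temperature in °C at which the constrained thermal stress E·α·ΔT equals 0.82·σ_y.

175 °C

E = 61090 ksi = 421.2 GPa.
E·α·ΔT = 289.5 MPa ⇒ ΔT = 289.5 / (421.2×10³ × 4.38×10⁻⁶) = 156.9 K.
T = 17.7 + 156.9 = 174.6 °C.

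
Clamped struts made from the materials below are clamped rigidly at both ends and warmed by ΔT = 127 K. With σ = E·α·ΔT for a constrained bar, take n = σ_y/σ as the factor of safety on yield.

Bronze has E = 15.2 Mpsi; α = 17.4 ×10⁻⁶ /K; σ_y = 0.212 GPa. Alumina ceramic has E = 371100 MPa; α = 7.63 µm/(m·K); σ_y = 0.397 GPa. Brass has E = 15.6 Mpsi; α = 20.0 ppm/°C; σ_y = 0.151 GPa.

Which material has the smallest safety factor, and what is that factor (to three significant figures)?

brass, n = 0.553

In consistent units (E in GPa, α in ×10⁻⁶/K, σ_y in MPa):
  bronze: E = 104.8, α = 17.4, σ_y = 212.0 → σ = 232 MPa, n = 0.915
  alumina ceramic: E = 371.1, α = 7.63, σ_y = 397.0 → σ = 360 MPa, n = 1.10
  brass: E = 107.6, α = 20.0, σ_y = 151.0 → σ = 273 MPa, n = 0.553
Brass has the lowest safety factor, n = 0.553.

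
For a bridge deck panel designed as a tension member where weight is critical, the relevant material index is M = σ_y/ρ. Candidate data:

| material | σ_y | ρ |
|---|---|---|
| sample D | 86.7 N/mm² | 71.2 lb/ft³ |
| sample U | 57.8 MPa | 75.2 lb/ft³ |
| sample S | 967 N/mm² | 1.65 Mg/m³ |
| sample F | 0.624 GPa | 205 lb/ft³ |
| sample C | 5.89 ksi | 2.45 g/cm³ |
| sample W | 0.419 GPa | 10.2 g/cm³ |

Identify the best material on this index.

Normalizing units and computing the index:
  sample D: σ_y = 86.70 MPa, ρ = 1141 kg/m³
  sample U: σ_y = 57.80 MPa, ρ = 1205 kg/m³
  sample S: σ_y = 967.0 MPa, ρ = 1650 kg/m³
  sample F: σ_y = 624.0 MPa, ρ = 3284 kg/m³
  sample C: σ_y = 40.61 MPa, ρ = 2450 kg/m³
  sample W: σ_y = 419.0 MPa, ρ = 10200 kg/m³
  sample S: M = 586 kN·m/kg
  sample F: M = 190 kN·m/kg
  sample D: M = 76.0 kN·m/kg
  sample U: M = 48.0 kN·m/kg
  sample W: M = 41.1 kN·m/kg
  sample C: M = 16.6 kN·m/kg
Sample S ranks first.

sample S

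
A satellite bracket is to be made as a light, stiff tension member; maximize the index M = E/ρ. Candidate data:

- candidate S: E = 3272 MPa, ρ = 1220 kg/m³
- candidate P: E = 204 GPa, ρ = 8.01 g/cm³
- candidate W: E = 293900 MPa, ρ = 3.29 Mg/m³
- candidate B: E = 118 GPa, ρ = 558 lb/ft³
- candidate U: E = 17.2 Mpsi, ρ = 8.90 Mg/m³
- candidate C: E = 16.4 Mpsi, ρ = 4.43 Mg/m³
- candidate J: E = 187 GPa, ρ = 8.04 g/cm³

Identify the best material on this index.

candidate W

Convert each candidate to consistent units, then evaluate M:
  candidate S: E = 3.272 GPa, ρ = 1220 kg/m³
  candidate P: E = 204.0 GPa, ρ = 8010 kg/m³
  candidate W: E = 293.9 GPa, ρ = 3290 kg/m³
  candidate B: E = 118.0 GPa, ρ = 8938 kg/m³
  candidate U: E = 118.6 GPa, ρ = 8900 kg/m³
  candidate C: E = 113.1 GPa, ρ = 4430 kg/m³
  candidate J: E = 187.0 GPa, ρ = 8040 kg/m³
  candidate W: M = 89.3 MN·m/kg
  candidate C: M = 25.5 MN·m/kg
  candidate P: M = 25.5 MN·m/kg
  candidate J: M = 23.3 MN·m/kg
  candidate U: M = 13.3 MN·m/kg
  candidate B: M = 13.2 MN·m/kg
  candidate S: M = 2.68 MN·m/kg
Highest index: candidate W.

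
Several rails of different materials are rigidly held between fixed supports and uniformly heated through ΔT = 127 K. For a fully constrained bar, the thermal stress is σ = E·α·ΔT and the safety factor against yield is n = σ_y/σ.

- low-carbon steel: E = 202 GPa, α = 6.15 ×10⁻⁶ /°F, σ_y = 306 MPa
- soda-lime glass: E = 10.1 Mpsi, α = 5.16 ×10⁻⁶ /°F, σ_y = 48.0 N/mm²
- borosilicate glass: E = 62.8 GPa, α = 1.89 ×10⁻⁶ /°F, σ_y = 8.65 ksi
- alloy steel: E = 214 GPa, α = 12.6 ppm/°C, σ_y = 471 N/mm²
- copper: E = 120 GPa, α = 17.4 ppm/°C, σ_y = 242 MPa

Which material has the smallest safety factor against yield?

In consistent units (E in GPa, α in ×10⁻⁶/K, σ_y in MPa):
  low-carbon steel: E = 202.0, α = 11.1, σ_y = 306.0 → σ = 284 MPa, n = 1.08
  soda-lime glass: E = 69.64, α = 9.29, σ_y = 48.00 → σ = 82.1 MPa, n = 0.584
  borosilicate glass: E = 62.80, α = 3.40, σ_y = 59.64 → σ = 27.1 MPa, n = 2.20
  alloy steel: E = 214.0, α = 12.6, σ_y = 471.0 → σ = 342 MPa, n = 1.38
  copper: E = 120.0, α = 17.4, σ_y = 242.0 → σ = 265 MPa, n = 0.913
Soda-lime glass has the lowest safety factor, n = 0.584.

soda-lime glass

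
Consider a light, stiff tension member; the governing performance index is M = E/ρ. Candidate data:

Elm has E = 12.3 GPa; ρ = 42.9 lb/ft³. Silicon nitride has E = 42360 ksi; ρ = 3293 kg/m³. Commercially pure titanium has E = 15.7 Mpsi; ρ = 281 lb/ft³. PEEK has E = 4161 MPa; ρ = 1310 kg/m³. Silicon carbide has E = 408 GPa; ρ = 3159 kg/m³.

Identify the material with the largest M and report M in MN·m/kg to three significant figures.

Normalizing units and computing the index:
  elm: E = 12.30 GPa, ρ = 687.2 kg/m³
  silicon nitride: E = 292.1 GPa, ρ = 3293 kg/m³
  commercially pure titanium: E = 108.2 GPa, ρ = 4501 kg/m³
  PEEK: E = 4.161 GPa, ρ = 1310 kg/m³
  silicon carbide: E = 408.0 GPa, ρ = 3159 kg/m³
  silicon carbide: M = 129 MN·m/kg
  silicon nitride: M = 88.7 MN·m/kg
  commercially pure titanium: M = 24.0 MN·m/kg
  elm: M = 17.9 MN·m/kg
  PEEK: M = 3.18 MN·m/kg
Silicon carbide has the largest M.

silicon carbide, M = 129 MN·m/kg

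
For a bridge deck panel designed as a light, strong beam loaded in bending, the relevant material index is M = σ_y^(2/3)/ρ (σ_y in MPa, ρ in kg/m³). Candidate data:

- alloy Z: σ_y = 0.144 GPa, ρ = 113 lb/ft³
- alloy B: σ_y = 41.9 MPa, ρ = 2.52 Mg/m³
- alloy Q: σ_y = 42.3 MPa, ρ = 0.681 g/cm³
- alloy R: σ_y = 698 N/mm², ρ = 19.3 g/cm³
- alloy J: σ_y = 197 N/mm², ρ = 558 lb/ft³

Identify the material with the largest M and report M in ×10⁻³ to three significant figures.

After converting to SI:
  alloy Z: σ_y = 144.0 MPa, ρ = 1810 kg/m³
  alloy B: σ_y = 41.90 MPa, ρ = 2520 kg/m³
  alloy Q: σ_y = 42.30 MPa, ρ = 681.0 kg/m³
  alloy R: σ_y = 698.0 MPa, ρ = 19300 kg/m³
  alloy J: σ_y = 197.0 MPa, ρ = 8938 kg/m³
  alloy Q: M = 17.8×10⁻³
  alloy Z: M = 15.2×10⁻³
  alloy B: M = 4.79×10⁻³
  alloy R: M = 4.08×10⁻³
  alloy J: M = 3.79×10⁻³
The maximum is for alloy Q.

alloy Q, M = 17.8×10⁻³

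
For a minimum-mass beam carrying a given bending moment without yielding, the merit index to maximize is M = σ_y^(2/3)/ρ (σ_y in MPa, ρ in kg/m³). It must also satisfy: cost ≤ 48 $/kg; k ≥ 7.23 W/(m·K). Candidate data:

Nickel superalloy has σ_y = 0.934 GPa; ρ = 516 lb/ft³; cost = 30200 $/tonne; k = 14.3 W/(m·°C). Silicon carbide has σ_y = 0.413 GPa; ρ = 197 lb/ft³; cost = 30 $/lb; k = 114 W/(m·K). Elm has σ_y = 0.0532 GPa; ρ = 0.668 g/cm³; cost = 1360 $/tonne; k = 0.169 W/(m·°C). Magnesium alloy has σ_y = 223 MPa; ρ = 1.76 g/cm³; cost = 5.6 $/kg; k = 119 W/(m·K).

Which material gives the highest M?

magnesium alloy

Screen on constraints: cost ≤ 48 $/kg; k ≥ 7.23 W/(m·K). Survivors: nickel superalloy, magnesium alloy.
In SI units:
  nickel superalloy: σ_y = 934.0 MPa, ρ = 8266 kg/m³
  magnesium alloy: σ_y = 223.0 MPa, ρ = 1760 kg/m³
  magnesium alloy: M = 20.9×10⁻³
  nickel superalloy: M = 11.6×10⁻³
Highest index: magnesium alloy.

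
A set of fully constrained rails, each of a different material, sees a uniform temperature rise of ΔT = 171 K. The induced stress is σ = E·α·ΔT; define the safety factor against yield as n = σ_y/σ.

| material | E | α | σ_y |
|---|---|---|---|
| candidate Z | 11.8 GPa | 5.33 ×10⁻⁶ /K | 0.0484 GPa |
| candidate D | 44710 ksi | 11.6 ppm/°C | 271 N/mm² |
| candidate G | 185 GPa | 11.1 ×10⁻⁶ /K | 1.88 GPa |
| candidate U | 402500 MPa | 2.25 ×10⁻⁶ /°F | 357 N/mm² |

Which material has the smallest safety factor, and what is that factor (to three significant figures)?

With everything in SI (GPa, ×10⁻⁶/K, MPa):
  candidate Z: E = 11.80, α = 5.33, σ_y = 48.40 → σ = 10.8 MPa, n = 4.50
  candidate D: E = 308.3, α = 11.6, σ_y = 271.0 → σ = 611 MPa, n = 0.443
  candidate G: E = 185.0, α = 11.1, σ_y = 1880 → σ = 351 MPa, n = 5.35
  candidate U: E = 402.5, α = 4.05, σ_y = 357.0 → σ = 279 MPa, n = 1.28
The minimum is candidate D at n = 0.443.

candidate D, n = 0.443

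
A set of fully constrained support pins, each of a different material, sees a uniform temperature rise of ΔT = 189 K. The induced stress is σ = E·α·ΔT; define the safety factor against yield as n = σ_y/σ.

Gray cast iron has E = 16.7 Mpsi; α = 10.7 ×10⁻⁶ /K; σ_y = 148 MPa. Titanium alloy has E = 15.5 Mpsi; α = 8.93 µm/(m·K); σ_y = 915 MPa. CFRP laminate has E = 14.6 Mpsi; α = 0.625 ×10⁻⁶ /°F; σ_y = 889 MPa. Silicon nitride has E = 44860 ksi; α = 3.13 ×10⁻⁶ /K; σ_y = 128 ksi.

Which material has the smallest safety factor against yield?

gray cast iron

Per material, after unit conversion:
  gray cast iron: E = 115.1, α = 10.7, σ_y = 148.0 → σ = 233 MPa, n = 0.636
  titanium alloy: E = 106.9, α = 8.93, σ_y = 915.0 → σ = 180 MPa, n = 5.07
  CFRP laminate: E = 100.7, α = 1.12, σ_y = 889.0 → σ = 21.4 MPa, n = 41.5
  silicon nitride: E = 309.3, α = 3.13, σ_y = 882.5 → σ = 183 MPa, n = 4.82
Gray cast iron has the lowest safety factor, n = 0.636.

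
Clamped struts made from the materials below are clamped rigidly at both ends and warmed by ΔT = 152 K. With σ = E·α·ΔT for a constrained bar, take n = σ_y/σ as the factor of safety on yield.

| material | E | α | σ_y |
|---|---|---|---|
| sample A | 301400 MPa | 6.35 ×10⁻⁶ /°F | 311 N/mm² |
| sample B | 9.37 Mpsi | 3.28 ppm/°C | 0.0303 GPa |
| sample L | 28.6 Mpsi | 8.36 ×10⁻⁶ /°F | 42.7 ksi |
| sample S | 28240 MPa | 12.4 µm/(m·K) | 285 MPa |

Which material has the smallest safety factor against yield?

Per material, after unit conversion:
  sample A: E = 301.4, α = 11.4, σ_y = 311.0 → σ = 524 MPa, n = 0.594
  sample B: E = 64.60, α = 3.28, σ_y = 30.30 → σ = 32.2 MPa, n = 0.941
  sample L: E = 197.2, α = 15.0, σ_y = 294.4 → σ = 451 MPa, n = 0.653
  sample S: E = 28.24, α = 12.4, σ_y = 285.0 → σ = 53.2 MPa, n = 5.35
Smallest n: sample A with n = 0.594.

sample A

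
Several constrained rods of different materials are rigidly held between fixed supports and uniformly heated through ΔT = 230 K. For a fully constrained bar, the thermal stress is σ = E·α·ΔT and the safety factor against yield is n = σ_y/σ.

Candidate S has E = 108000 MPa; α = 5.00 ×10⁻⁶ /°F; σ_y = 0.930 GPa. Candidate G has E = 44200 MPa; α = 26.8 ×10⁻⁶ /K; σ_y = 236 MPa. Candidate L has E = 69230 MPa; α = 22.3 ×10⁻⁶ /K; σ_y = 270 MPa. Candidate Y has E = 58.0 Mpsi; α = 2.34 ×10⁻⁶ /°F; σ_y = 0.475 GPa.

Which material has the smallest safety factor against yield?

candidate L

In consistent units (E in GPa, α in ×10⁻⁶/K, σ_y in MPa):
  candidate S: E = 108.0, α = 9.00, σ_y = 930.0 → σ = 224 MPa, n = 4.16
  candidate G: E = 44.20, α = 26.8, σ_y = 236.0 → σ = 272 MPa, n = 0.866
  candidate L: E = 69.23, α = 22.3, σ_y = 270.0 → σ = 355 MPa, n = 0.760
  candidate Y: E = 399.9, α = 4.21, σ_y = 475.0 → σ = 387 MPa, n = 1.23
Candidate L has the lowest safety factor, n = 0.760.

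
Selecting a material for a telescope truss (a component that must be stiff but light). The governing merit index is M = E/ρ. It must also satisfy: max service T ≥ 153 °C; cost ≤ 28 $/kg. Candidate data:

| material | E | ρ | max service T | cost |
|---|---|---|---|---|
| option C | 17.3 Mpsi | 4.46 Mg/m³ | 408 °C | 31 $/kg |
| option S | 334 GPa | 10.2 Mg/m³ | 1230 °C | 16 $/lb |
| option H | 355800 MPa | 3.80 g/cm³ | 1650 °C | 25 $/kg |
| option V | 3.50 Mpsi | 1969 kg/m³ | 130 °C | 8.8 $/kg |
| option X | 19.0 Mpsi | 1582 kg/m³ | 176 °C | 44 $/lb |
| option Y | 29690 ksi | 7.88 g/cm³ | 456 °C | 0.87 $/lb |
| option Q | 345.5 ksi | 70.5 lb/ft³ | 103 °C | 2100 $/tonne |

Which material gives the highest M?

Screen on constraints: max service T ≥ 153 °C; cost ≤ 28 $/kg. Survivors: option H, option Y.
After converting to SI:
  option H: E = 355.8 GPa, ρ = 3800 kg/m³
  option Y: E = 204.7 GPa, ρ = 7880 kg/m³
  option H: M = 93.6 MN·m/kg
  option Y: M = 26.0 MN·m/kg
Option H ranks first.

option H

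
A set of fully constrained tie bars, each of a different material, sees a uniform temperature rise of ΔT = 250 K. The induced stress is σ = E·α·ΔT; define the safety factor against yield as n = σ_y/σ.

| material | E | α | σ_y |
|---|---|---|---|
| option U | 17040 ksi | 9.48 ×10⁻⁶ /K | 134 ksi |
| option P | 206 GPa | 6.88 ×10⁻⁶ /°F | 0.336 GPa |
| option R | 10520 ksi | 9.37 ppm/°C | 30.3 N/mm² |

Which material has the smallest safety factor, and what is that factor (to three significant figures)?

Per material, after unit conversion:
  option U: E = 117.5, α = 9.48, σ_y = 923.9 → σ = 278 MPa, n = 3.32
  option P: E = 206.0, α = 12.4, σ_y = 336.0 → σ = 638 MPa, n = 0.527
  option R: E = 72.53, α = 9.37, σ_y = 30.30 → σ = 170 MPa, n = 0.178
The minimum is option R at n = 0.178.

option R, n = 0.178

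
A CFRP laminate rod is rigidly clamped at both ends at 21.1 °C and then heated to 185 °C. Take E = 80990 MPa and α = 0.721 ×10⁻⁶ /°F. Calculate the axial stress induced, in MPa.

E = 80990 MPa = 80.99 GPa.
α = 0.721×10⁻⁶/°F × 9/5 = 1.30×10⁻⁶/K.
ΔT = 163.9 K. Constrained thermal stress σ = E·α·ΔT = 80.99×10³ MPa × 1.30×10⁻⁶ × 163.9 = 17.2 MPa (compressive).

17.2 MPa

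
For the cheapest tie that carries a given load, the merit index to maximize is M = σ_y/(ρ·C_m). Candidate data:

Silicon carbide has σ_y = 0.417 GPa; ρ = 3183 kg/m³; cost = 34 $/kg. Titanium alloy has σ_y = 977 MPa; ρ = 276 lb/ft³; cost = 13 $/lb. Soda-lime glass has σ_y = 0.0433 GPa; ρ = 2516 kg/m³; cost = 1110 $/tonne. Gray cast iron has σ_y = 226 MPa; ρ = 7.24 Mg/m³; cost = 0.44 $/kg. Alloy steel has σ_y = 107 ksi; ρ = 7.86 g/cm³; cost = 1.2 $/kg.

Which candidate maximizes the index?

Convert each candidate to consistent units, then evaluate M:
  silicon carbide: σ_y = 417.0 MPa, ρ = 3183 kg/m³, cost = 34.00 $/kg
  titanium alloy: σ_y = 977.0 MPa, ρ = 4421 kg/m³, cost = 28.66 $/kg
  soda-lime glass: σ_y = 43.30 MPa, ρ = 2516 kg/m³, cost = 1.110 $/kg
  gray cast iron: σ_y = 226.0 MPa, ρ = 7240 kg/m³, cost = 0.4400 $/kg
  alloy steel: σ_y = 737.7 MPa, ρ = 7860 kg/m³, cost = 1.200 $/kg
  alloy steel: M = 78.2 kN·m per $
  gray cast iron: M = 70.9 kN·m per $
  soda-lime glass: M = 15.5 kN·m per $
  titanium alloy: M = 7.71 kN·m per $
  silicon carbide: M = 3.85 kN·m per $
Alloy steel ranks first.

alloy steel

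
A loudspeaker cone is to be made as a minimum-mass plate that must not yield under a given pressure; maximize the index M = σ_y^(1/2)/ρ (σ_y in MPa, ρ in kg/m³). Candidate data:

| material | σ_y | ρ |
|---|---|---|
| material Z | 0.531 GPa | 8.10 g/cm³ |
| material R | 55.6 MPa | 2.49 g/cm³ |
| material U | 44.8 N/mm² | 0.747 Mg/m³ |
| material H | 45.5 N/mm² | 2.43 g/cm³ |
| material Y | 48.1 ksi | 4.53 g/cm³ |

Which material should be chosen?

Putting every candidate on a common basis:
  material Z: σ_y = 531.0 MPa, ρ = 8100 kg/m³
  material R: σ_y = 55.60 MPa, ρ = 2490 kg/m³
  material U: σ_y = 44.80 MPa, ρ = 747.0 kg/m³
  material H: σ_y = 45.50 MPa, ρ = 2430 kg/m³
  material Y: σ_y = 331.6 MPa, ρ = 4530 kg/m³
  material U: M = 8.96×10⁻³
  material Y: M = 4.02×10⁻³
  material R: M = 2.99×10⁻³
  material Z: M = 2.84×10⁻³
  material H: M = 2.78×10⁻³
Material U has the largest M.

material U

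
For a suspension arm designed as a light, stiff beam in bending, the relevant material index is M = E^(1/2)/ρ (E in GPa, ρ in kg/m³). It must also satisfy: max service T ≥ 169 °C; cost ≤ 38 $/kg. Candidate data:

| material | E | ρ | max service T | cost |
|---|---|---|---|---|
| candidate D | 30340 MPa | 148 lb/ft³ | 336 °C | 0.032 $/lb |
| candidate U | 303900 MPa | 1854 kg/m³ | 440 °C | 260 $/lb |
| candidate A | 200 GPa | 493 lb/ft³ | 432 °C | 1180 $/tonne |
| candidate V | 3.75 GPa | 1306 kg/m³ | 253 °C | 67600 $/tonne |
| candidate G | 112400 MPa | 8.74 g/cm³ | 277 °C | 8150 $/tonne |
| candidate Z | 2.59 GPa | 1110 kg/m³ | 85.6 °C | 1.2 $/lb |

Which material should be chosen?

Screen on constraints: max service T ≥ 169 °C; cost ≤ 38 $/kg. Survivors: candidate D, candidate A, candidate G.
In SI units:
  candidate D: E = 30.34 GPa, ρ = 2371 kg/m³
  candidate A: E = 200.0 GPa, ρ = 7897 kg/m³
  candidate G: E = 112.4 GPa, ρ = 8740 kg/m³
  candidate D: M = 2.32×10⁻³
  candidate A: M = 1.79×10⁻³
  candidate G: M = 1.21×10⁻³
The maximum is for candidate D.

candidate D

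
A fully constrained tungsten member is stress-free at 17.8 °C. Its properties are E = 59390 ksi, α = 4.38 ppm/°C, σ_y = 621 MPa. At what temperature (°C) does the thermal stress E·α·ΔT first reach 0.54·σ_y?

205 °C

E = 59390 ksi = 409.5 GPa.
E·α·ΔT = 335.3 MPa ⇒ ΔT = 335.3 / (409.5×10³ × 4.38×10⁻⁶) = 187.0 K.
T = 17.8 + 187.0 = 204.8 °C.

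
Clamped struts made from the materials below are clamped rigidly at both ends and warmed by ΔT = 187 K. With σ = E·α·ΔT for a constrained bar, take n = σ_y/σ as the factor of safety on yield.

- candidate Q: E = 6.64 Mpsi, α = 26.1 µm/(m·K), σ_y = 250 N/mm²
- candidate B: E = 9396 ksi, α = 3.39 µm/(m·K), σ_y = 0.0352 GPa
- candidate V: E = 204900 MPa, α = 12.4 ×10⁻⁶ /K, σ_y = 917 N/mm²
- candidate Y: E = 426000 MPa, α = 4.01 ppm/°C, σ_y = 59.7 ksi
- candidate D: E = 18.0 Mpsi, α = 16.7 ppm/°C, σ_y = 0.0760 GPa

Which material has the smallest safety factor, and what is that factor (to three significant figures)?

Converting E to GPa, α to ×10⁻⁶/K, σ_y to MPa, then σ and n for each:
  candidate Q: E = 45.78, α = 26.1, σ_y = 250.0 → σ = 223 MPa, n = 1.12
  candidate B: E = 64.78, α = 3.39, σ_y = 35.20 → σ = 41.1 MPa, n = 0.857
  candidate V: E = 204.9, α = 12.4, σ_y = 917.0 → σ = 475 MPa, n = 1.93
  candidate Y: E = 426.0, α = 4.01, σ_y = 411.6 → σ = 319 MPa, n = 1.29
  candidate D: E = 124.1, α = 16.7, σ_y = 76.00 → σ = 388 MPa, n = 0.196
Candidate D has the lowest safety factor, n = 0.196.

candidate D, n = 0.196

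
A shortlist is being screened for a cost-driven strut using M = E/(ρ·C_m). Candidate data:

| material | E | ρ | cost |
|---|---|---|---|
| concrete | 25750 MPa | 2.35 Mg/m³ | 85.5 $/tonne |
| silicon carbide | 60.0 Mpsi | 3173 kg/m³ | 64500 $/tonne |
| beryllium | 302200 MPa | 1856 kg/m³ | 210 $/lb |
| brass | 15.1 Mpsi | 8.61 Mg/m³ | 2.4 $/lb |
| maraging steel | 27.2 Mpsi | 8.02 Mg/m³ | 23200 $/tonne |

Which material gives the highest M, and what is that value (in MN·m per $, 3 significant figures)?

Putting every candidate on a common basis:
  concrete: E = 25.75 GPa, ρ = 2350 kg/m³, cost = 0.08550 $/kg
  silicon carbide: E = 413.7 GPa, ρ = 3173 kg/m³, cost = 64.50 $/kg
  beryllium: E = 302.2 GPa, ρ = 1856 kg/m³, cost = 463.0 $/kg
  brass: E = 104.1 GPa, ρ = 8610 kg/m³, cost = 5.291 $/kg
  maraging steel: E = 187.5 GPa, ρ = 8020 kg/m³, cost = 23.20 $/kg
  concrete: M = 128 MN·m per $
  brass: M = 2.29 MN·m per $
  silicon carbide: M = 2.02 MN·m per $
  maraging steel: M = 1.01 MN·m per $
  beryllium: M = 0.352 MN·m per $
Concrete has the largest M.

concrete, M = 128 MN·m per $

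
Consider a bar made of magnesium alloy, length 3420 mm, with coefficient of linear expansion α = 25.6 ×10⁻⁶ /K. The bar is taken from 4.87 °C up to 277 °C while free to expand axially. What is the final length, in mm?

3443.8 mm

ΔT = 277 − 4.87 = 272.1 K.
ΔL = α·L₀·ΔT = 25.6×10⁻⁶ × 3420 mm × 272.1 K = 23.8 mm.
L = L₀ + ΔL = 3420 + 23.8 = 3443.8 mm.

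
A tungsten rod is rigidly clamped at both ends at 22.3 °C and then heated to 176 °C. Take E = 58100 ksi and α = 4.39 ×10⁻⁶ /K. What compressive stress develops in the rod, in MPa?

E = 58100 ksi = 400.6 GPa.
ΔT = 153.7 K. Constrained thermal stress σ = E·α·ΔT = 400.6×10³ MPa × 4.39×10⁻⁶ × 153.7 = 270 MPa (compressive).

270 MPa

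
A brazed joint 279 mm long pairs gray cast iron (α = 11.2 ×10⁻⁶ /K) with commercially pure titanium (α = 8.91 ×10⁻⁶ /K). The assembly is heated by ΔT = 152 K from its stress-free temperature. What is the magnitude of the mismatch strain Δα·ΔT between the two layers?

3.48×10⁻⁴

Δα = |11.2 − 8.91|×10⁻⁶/K = 2.29×10⁻⁶/K.
Mismatch strain = Δα·ΔT = 2.29×10⁻⁶ × 152.0 = 3.48×10⁻⁴.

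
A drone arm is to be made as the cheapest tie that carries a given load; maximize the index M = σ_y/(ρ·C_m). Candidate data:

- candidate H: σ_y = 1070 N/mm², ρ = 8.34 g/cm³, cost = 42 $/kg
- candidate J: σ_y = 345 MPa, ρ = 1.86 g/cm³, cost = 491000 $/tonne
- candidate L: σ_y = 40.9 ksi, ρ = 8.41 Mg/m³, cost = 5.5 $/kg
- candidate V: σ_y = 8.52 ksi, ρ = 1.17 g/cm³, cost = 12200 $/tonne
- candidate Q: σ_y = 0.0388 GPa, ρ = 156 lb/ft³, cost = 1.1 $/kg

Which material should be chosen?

candidate Q

Convert each candidate to consistent units, then evaluate M:
  candidate H: σ_y = 1070 MPa, ρ = 8340 kg/m³, cost = 42.00 $/kg
  candidate J: σ_y = 345.0 MPa, ρ = 1860 kg/m³, cost = 491.0 $/kg
  candidate L: σ_y = 282.0 MPa, ρ = 8410 kg/m³, cost = 5.500 $/kg
  candidate V: σ_y = 58.74 MPa, ρ = 1170 kg/m³, cost = 12.20 $/kg
  candidate Q: σ_y = 38.80 MPa, ρ = 2499 kg/m³, cost = 1.100 $/kg
  candidate Q: M = 14.1 kN·m per $
  candidate L: M = 6.10 kN·m per $
  candidate V: M = 4.12 kN·m per $
  candidate H: M = 3.05 kN·m per $
  candidate J: M = 0.378 kN·m per $
Candidate Q has the largest M.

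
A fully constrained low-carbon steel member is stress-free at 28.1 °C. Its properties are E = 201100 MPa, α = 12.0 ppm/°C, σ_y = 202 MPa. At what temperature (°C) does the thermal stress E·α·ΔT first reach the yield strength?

E = 201100 MPa = 201.1 GPa.
E·α·ΔT = 202.0 MPa ⇒ ΔT = 202.0 / (201.1×10³ × 12.0×10⁻⁶) = 83.71 K.
T = 28.1 + 83.71 = 111.8 °C.

112 °C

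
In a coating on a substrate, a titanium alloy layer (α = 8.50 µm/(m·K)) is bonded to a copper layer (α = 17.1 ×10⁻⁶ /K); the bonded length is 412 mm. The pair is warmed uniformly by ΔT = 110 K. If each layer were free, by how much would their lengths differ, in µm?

Δα = |8.50 − 17.1|×10⁻⁶/K = 8.60×10⁻⁶/K.
ΔL_mismatch = Δα·L·ΔT = 8.60×10⁻⁶ × 412.0 mm × 110.0 K = 390 µm.

390 µm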